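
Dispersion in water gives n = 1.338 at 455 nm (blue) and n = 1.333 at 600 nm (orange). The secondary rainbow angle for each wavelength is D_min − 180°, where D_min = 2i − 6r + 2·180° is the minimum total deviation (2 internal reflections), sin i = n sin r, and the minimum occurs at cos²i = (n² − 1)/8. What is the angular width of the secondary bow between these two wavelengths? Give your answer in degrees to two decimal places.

1.30°

At 455 nm (n = 1.338): cos²i = 0.09878 → i = 71.682°, r = 45.195°, D_min = 232.193°, rainbow angle = 52.193°.
At 600 nm (n = 1.333): cos²i = 0.09711 → i = 71.843°, r = 45.466°, D_min = 230.891°, rainbow angle = 50.891°.
Angular width = |52.193° − 50.891°| = 1.302°.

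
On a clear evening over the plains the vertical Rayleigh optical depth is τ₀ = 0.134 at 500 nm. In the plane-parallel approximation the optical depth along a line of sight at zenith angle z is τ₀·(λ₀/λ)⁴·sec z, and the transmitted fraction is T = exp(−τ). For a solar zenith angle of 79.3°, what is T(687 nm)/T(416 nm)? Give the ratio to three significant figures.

Airmass: sec 79.3° = 5.3860.
τ(687 nm) = 0.134 × (500/687)⁴ × 5.3860 = 0.134 × 0.2806 × 5.3860 = 0.2025.
τ(416 nm) = 0.134 × (500/416)⁴ × 5.3860 = 0.134 × 2.0869 × 5.3860 = 1.5062.
T(687)/T(416) = exp(τ_B − τ_A) = exp(1.3037) = 3.6828.

3.68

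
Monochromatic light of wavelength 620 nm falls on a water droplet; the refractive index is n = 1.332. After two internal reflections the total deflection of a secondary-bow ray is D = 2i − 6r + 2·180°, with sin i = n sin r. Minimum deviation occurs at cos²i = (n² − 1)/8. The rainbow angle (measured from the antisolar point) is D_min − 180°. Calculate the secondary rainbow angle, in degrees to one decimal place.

cos²i = (1.77422 − 1)/8 = 0.09678; i = arccos(0.31109) = 71.875°.
sin r = sin 71.875°/1.332 = 0.71350; r = 45.520°.
D_min = 2·71.875° − 6·45.520° + 360° = 230.628°.
Rainbow angle = D_min − 180° = 50.628°.

50.6°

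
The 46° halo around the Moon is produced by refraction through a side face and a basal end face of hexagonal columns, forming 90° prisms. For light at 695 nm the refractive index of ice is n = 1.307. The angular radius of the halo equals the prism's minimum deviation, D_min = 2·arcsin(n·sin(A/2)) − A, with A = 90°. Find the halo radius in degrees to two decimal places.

45.09°

n·sin(A/2) = 1.307 × sin 45° = 1.307 × 0.7071 = 0.9242.
D_min = 2·arcsin(0.9242) − 90° = 2 × 67.546° − 90° = 45.093°.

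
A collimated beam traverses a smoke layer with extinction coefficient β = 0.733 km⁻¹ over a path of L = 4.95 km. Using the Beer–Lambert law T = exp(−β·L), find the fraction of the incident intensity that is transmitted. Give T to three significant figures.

τ = β·L = 0.733 × 4.95 = 3.6284.
T = exp(−3.6284) = 0.0266.

0.0266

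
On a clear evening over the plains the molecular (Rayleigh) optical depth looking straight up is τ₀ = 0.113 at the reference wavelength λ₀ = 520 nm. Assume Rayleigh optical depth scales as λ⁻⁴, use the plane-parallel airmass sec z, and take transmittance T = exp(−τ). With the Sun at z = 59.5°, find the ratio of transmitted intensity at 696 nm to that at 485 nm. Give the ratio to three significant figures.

Airmass: sec 59.5° = 1.9703.
τ(696 nm) = 0.113 × (520/696)⁴ × 1.9703 = 0.113 × 0.3116 × 1.9703 = 0.0694.
τ(485 nm) = 0.113 × (520/485)⁴ × 1.9703 = 0.113 × 1.3214 × 1.9703 = 0.2942.
T(696)/T(485) = exp(τ_B − τ_A) = exp(0.2248) = 1.2521.

1.25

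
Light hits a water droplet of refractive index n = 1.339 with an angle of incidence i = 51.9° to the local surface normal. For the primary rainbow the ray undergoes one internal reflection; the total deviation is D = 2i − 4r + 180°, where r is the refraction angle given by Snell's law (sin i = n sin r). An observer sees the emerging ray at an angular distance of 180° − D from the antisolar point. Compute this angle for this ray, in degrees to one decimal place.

sin r = sin 51.9° / 1.339 = 0.7869/1.339 = 0.5877; r = 35.99°.
D = 2·51.9° − 4·35.99° + 180° = 103.80° − 143.98° + 180° = 139.82°.
Angle from antisolar point = 180° − D = 40.18°.

40.2°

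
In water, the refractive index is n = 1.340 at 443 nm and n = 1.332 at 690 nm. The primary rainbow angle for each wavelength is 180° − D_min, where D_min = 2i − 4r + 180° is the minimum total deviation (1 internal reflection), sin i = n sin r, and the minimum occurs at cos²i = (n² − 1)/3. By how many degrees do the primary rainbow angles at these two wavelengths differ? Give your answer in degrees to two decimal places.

At 443 nm (n = 1.340): cos²i = 0.26520 → i = 59.004°, r = 39.770°, D_min = 138.929°, rainbow angle = 41.071°.
At 690 nm (n = 1.332): cos²i = 0.25807 → i = 59.469°, r = 40.290°, D_min = 137.776°, rainbow angle = 42.224°.
Angular width = |41.071° − 42.224°| = 1.153°.

1.15°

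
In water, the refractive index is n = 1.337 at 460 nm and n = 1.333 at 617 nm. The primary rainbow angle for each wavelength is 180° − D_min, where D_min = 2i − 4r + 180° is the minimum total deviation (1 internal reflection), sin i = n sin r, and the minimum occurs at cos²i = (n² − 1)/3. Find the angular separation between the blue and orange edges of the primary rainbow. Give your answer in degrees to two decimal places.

0.58°

At 460 nm (n = 1.337): cos²i = 0.26252 → i = 59.178°, r = 39.964°, D_min = 138.500°, rainbow angle = 41.500°.
At 617 nm (n = 1.333): cos²i = 0.25896 → i = 59.410°, r = 40.225°, D_min = 137.922°, rainbow angle = 42.078°.
Angular width = |41.500° − 42.078°| = 0.578°.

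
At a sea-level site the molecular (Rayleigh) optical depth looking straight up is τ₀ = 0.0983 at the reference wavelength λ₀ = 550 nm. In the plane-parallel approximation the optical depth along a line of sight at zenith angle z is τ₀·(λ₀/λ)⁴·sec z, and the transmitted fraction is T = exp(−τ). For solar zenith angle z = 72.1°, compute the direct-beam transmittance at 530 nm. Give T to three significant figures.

0.690

sec 72.1° = 3.2535.
τ = 0.0983 × (550/530)⁴ × 3.2535 = 0.0983 × 1.1597 × 3.2535 = 0.3709.
T = exp(−0.3709) = 0.6901.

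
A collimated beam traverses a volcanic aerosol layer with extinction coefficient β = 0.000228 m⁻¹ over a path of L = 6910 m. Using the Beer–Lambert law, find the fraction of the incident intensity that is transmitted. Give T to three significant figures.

τ = β·L = 0.000228 × 6910 = 1.5755.
T = exp(−1.5755) = 0.2069.

0.207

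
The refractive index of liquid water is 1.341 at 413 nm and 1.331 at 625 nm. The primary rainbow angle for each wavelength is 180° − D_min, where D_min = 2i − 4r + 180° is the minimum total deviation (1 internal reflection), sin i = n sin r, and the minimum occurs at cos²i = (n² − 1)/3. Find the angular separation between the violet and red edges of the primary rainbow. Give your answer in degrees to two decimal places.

1.44°

At 413 nm (n = 1.341): cos²i = 0.26609 → i = 58.946°, r = 39.705°, D_min = 139.071°, rainbow angle = 40.929°.
At 625 nm (n = 1.331): cos²i = 0.25719 → i = 59.527°, r = 40.356°, D_min = 137.630°, rainbow angle = 42.370°.
Angular width = |40.929° − 42.370°| = 1.441°.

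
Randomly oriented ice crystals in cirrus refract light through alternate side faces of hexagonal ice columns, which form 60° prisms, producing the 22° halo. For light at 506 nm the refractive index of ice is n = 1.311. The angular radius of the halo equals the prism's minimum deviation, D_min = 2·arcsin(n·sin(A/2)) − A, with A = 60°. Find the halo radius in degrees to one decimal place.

n·sin(A/2) = 1.311 × sin 30° = 1.311 × 0.5000 = 0.6555.
D_min = 2·arcsin(0.6555) − 60° = 2 × 40.958° − 60° = 21.915°.

21.9°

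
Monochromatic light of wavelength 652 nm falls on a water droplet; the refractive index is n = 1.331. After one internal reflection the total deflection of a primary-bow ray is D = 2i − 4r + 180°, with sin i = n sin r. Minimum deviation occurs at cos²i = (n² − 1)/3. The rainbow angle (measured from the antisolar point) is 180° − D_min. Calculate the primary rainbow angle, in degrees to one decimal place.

42.4°

cos²i = (1.77156 − 1)/3 = 0.25719; i = arccos(0.50714) = 59.527°.
sin r = sin 59.527°/1.331 = 0.64753; r = 40.356°.
D_min = 2·59.527° − 4·40.356° + 180° = 137.630°.
Rainbow angle = 180° − D_min = 42.370°.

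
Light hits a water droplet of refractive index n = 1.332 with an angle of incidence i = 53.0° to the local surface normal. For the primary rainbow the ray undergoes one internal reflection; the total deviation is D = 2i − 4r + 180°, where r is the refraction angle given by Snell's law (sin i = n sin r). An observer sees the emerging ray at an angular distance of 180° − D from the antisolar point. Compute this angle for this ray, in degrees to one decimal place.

41.4°

sin r = sin 53.0° / 1.332 = 0.7986/1.332 = 0.5996; r = 36.84°.
D = 2·53.0° − 4·36.84° + 180° = 106.00° − 147.36° + 180° = 138.64°.
Angle from antisolar point = 180° − D = 41.36°.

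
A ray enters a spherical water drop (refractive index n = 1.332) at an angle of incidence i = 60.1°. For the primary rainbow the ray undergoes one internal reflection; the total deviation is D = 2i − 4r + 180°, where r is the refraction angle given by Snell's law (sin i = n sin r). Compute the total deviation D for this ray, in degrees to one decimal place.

137.8°

sin r = sin 60.1° / 1.332 = 0.8669/1.332 = 0.6508; r = 40.60°.
D = 2·60.1° − 4·40.60° + 180° = 120.20° − 162.41° + 180° = 137.79°.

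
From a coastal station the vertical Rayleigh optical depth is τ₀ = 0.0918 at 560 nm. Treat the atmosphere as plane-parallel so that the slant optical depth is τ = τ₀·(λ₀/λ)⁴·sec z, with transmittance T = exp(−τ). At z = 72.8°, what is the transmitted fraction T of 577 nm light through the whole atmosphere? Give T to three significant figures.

sec 72.8° = 3.3817.
τ = 0.0918 × (560/577)⁴ × 3.3817 = 0.0918 × 0.8873 × 3.3817 = 0.2754.
T = exp(−0.2754) = 0.7592.

0.759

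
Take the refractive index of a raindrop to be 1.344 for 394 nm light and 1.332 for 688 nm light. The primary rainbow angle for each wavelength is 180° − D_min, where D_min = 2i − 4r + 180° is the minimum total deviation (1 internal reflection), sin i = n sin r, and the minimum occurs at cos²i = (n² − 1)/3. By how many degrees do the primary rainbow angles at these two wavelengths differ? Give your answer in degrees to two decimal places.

1.72°

At 394 nm (n = 1.344): cos²i = 0.26878 → i = 58.772°, r = 39.512°, D_min = 139.495°, rainbow angle = 40.505°.
At 688 nm (n = 1.332): cos²i = 0.25807 → i = 59.469°, r = 40.290°, D_min = 137.776°, rainbow angle = 42.224°.
Angular width = |40.505° − 42.224°| = 1.719°.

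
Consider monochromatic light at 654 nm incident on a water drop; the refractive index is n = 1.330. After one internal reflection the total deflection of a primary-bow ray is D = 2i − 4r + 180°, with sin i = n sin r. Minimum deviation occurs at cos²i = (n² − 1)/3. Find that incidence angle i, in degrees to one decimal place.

cos²i = (1.330² − 1)/3 = (1.76890 − 1)/3 = 0.25630.
cos i = 0.50626, so i = 59.585°.

59.6°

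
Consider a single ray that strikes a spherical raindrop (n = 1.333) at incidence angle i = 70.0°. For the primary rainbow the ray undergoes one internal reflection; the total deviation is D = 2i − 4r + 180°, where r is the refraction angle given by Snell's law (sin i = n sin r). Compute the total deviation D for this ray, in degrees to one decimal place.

sin r = sin 70.0° / 1.333 = 0.9397/1.333 = 0.7049; r = 44.83°.
D = 2·70.0° − 4·44.83° + 180° = 140.00° − 179.30° + 180° = 140.70°.

140.7°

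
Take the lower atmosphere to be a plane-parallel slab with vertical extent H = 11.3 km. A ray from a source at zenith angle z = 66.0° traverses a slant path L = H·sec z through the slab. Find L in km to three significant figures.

sec z = 1/cos 66.0° = 2.4586.
L = 11.3 × 2.4586 = 27.782 km.

27.8 km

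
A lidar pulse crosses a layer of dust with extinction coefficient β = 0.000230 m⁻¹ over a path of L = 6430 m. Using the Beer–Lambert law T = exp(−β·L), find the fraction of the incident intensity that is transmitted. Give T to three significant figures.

0.228

τ = β·L = 0.000230 × 6430 = 1.4789.
T = exp(−1.4789) = 0.2279.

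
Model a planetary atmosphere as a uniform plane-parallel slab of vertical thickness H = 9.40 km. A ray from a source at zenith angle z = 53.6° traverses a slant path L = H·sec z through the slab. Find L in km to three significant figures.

sec z = 1/cos 53.6° = 1.6852.
L = 9.40 × 1.6852 = 15.840 km.

15.8 km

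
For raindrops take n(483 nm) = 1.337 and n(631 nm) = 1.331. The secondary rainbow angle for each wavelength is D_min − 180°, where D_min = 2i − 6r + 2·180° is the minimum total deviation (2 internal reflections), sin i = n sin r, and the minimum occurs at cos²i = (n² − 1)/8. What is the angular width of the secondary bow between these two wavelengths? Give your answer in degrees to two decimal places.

At 483 nm (n = 1.337): cos²i = 0.09845 → i = 71.714°, r = 45.249°, D_min = 231.934°, rainbow angle = 51.934°.
At 631 nm (n = 1.331): cos²i = 0.09645 → i = 71.907°, r = 45.575°, D_min = 230.365°, rainbow angle = 50.365°.
Angular width = |51.934° − 50.365°| = 1.569°.

1.57°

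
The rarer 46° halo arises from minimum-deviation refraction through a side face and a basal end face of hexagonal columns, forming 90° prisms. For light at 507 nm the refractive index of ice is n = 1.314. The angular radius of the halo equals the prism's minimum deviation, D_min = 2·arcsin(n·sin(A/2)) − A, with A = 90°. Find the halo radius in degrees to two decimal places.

46.60°

n·sin(A/2) = 1.314 × sin 45° = 1.314 × 0.7071 = 0.9291.
D_min = 2·arcsin(0.9291) − 90° = 2 × 68.301° − 90° = 46.602°.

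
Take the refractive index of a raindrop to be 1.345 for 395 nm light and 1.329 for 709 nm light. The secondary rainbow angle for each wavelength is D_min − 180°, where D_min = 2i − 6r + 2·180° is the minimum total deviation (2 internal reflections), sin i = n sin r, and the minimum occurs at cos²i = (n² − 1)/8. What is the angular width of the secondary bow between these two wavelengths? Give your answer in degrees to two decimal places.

At 395 nm (n = 1.345): cos²i = 0.10113 → i = 71.458°, r = 44.821°, D_min = 233.987°, rainbow angle = 53.987°.
At 709 nm (n = 1.329): cos²i = 0.09578 → i = 71.972°, r = 45.685°, D_min = 229.837°, rainbow angle = 49.837°.
Angular width = |53.987° − 49.837°| = 4.150°.

4.15°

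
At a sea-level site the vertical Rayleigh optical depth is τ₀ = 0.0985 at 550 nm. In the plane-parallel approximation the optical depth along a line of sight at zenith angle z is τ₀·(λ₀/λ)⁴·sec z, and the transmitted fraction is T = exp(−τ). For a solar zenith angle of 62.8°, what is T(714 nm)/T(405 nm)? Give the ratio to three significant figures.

Airmass: sec 62.8° = 2.1877.
τ(714 nm) = 0.0985 × (550/714)⁴ × 2.1877 = 0.0985 × 0.3521 × 2.1877 = 0.0759.
τ(405 nm) = 0.0985 × (550/405)⁴ × 2.1877 = 0.0985 × 3.4012 × 2.1877 = 0.7329.
T(714)/T(405) = exp(τ_B − τ_A) = exp(0.6570) = 1.9291.

1.93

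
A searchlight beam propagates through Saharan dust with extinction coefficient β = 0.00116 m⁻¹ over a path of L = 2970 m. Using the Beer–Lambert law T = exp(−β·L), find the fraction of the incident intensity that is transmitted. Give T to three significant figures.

τ = β·L = 0.00116 × 2970 = 3.4452.
T = exp(−3.4452) = 0.0319.

0.0319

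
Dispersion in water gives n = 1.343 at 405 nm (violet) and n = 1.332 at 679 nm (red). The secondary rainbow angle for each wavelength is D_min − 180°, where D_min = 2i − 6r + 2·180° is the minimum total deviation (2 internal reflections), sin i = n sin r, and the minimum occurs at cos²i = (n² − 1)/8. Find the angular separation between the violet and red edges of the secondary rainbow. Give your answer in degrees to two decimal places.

At 405 nm (n = 1.343): cos²i = 0.10046 → i = 71.522°, r = 44.928°, D_min = 233.478°, rainbow angle = 53.478°.
At 679 nm (n = 1.332): cos²i = 0.09678 → i = 71.875°, r = 45.520°, D_min = 230.628°, rainbow angle = 50.628°.
Angular width = |53.478° − 50.628°| = 2.849°.

2.85°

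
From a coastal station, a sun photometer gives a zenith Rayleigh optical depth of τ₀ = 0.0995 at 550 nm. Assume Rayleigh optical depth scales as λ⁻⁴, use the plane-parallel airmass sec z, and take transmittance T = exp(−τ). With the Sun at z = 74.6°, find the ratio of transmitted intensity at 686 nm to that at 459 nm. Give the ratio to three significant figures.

Airmass: sec 74.6° = 3.7657.
τ(686 nm) = 0.0995 × (550/686)⁴ × 3.7657 = 0.0995 × 0.4132 × 3.7657 = 0.1548.
τ(459 nm) = 0.0995 × (550/459)⁴ × 3.7657 = 0.0995 × 2.0616 × 3.7657 = 0.7724.
T(686)/T(459) = exp(τ_B − τ_A) = exp(0.6176) = 1.8545.

1.85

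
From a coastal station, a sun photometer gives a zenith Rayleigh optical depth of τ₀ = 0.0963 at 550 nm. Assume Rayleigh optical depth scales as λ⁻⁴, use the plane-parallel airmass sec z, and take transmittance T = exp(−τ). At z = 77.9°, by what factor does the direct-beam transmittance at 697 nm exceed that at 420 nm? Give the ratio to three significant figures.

Airmass: sec 77.9° = 4.7706.
τ(697 nm) = 0.0963 × (550/697)⁴ × 4.7706 = 0.0963 × 0.3877 × 4.7706 = 0.1781.
τ(420 nm) = 0.0963 × (550/420)⁴ × 4.7706 = 0.0963 × 2.9407 × 4.7706 = 1.3510.
T(697)/T(420) = exp(τ_B − τ_A) = exp(1.1729) = 3.2312.

3.23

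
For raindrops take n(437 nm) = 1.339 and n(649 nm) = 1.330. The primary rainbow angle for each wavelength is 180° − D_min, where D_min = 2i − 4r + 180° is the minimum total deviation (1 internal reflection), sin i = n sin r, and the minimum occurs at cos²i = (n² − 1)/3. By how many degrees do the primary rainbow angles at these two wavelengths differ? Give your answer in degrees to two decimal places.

At 437 nm (n = 1.339): cos²i = 0.26431 → i = 59.062°, r = 39.834°, D_min = 138.786°, rainbow angle = 41.214°.
At 649 nm (n = 1.330): cos²i = 0.25630 → i = 59.585°, r = 40.422°, D_min = 137.484°, rainbow angle = 42.516°.
Angular width = |41.214° − 42.516°| = 1.303°.

1.30°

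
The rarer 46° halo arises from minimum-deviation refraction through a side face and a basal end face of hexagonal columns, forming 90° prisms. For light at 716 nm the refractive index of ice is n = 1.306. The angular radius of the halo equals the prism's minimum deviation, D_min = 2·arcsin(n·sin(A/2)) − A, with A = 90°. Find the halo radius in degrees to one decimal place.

44.9°

n·sin(A/2) = 1.306 × sin 45° = 1.306 × 0.7071 = 0.9235.
D_min = 2·arcsin(0.9235) − 90° = 2 × 67.440° − 90° = 44.881°.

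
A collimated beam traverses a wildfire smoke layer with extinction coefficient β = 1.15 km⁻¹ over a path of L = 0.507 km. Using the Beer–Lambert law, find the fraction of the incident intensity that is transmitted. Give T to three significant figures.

0.558

τ = β·L = 1.15 × 0.507 = 0.5830.
T = exp(−0.5830) = 0.5582.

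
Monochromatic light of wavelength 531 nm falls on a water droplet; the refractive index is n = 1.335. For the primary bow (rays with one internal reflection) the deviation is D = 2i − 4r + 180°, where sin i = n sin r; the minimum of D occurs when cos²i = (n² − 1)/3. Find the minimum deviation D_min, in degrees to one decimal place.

cos²i = (1.78222 − 1)/3 = 0.26074; i = arccos(0.51063) = 59.294°.
sin r = sin 59.294°/1.335 = 0.64405; r = 40.094°.
D_min = 2·59.294° − 4·40.094° + 180° = 138.212°.

138.2°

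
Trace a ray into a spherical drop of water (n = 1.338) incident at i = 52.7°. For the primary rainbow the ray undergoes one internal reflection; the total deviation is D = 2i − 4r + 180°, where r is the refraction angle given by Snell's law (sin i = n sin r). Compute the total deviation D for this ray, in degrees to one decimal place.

sin r = sin 52.7° / 1.338 = 0.7955/1.338 = 0.5945; r = 36.48°.
D = 2·52.7° − 4·36.48° + 180° = 105.40° − 145.91° + 180° = 139.49°.

139.5°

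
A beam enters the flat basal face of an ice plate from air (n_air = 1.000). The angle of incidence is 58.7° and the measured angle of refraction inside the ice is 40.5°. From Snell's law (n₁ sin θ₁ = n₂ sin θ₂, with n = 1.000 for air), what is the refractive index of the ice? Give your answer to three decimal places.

n = sin θ_i / sin θ_r = sin 58.7° / sin 40.5° = 0.8545 / 0.6494 = 1.3157.

1.316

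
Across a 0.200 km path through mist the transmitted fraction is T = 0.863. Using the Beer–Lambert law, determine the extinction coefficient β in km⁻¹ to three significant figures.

0.737 km⁻¹

Beer–Lambert: T = exp(−βL) ⇒ β = −ln(T)/L = −ln(0.863)/0.200 = 0.1473/0.200 = 0.7367 km⁻¹.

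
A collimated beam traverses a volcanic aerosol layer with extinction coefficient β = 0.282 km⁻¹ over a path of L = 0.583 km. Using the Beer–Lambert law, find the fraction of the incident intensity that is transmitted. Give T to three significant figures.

τ = β·L = 0.282 × 0.583 = 0.1644.
T = exp(−0.1644) = 0.8484.

0.848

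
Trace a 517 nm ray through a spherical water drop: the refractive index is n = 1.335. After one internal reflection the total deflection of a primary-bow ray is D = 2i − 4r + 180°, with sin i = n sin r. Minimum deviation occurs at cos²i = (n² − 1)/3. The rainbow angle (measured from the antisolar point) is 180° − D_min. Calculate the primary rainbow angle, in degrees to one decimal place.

41.8°

cos²i = (1.78222 − 1)/3 = 0.26074; i = arccos(0.51063) = 59.294°.
sin r = sin 59.294°/1.335 = 0.64405; r = 40.094°.
D_min = 2·59.294° − 4·40.094° + 180° = 138.212°.
Rainbow angle = 180° − D_min = 41.788°.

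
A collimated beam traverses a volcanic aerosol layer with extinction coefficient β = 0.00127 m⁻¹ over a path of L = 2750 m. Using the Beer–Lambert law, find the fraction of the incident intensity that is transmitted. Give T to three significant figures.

τ = β·L = 0.00127 × 2750 = 3.4925.
T = exp(−3.4925) = 0.0304.

0.0304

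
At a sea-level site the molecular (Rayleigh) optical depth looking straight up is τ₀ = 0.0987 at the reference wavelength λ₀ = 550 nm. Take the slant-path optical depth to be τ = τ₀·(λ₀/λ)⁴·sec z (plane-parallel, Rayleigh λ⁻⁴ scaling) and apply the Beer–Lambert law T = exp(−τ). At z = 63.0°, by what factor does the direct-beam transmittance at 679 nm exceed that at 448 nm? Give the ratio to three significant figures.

1.49

Airmass: sec 63.0° = 2.2027.
τ(679 nm) = 0.0987 × (550/679)⁴ × 2.2027 = 0.0987 × 0.4305 × 2.2027 = 0.0936.
τ(448 nm) = 0.0987 × (550/448)⁴ × 2.2027 = 0.0987 × 2.2716 × 2.2027 = 0.4939.
T(679)/T(448) = exp(τ_B − τ_A) = exp(0.4003) = 1.4922.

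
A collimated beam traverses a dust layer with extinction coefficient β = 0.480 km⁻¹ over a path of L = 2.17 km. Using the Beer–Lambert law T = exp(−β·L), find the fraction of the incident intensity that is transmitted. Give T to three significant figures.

τ = β·L = 0.480 × 2.17 = 1.0416.
T = exp(−1.0416) = 0.3529.

0.353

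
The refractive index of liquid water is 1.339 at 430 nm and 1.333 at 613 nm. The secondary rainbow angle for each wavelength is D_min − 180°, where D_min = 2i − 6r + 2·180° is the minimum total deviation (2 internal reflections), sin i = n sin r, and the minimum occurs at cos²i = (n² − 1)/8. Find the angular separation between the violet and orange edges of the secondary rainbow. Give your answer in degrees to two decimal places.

At 430 nm (n = 1.339): cos²i = 0.09912 → i = 71.650°, r = 45.141°, D_min = 232.451°, rainbow angle = 52.451°.
At 613 nm (n = 1.333): cos²i = 0.09711 → i = 71.843°, r = 45.466°, D_min = 230.891°, rainbow angle = 50.891°.
Angular width = |52.451° − 50.891°| = 1.560°.

1.56°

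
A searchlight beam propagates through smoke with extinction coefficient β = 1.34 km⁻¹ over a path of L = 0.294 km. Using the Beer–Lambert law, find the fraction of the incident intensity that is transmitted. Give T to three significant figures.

τ = β·L = 1.34 × 0.294 = 0.3940.
T = exp(−0.3940) = 0.6744.

0.674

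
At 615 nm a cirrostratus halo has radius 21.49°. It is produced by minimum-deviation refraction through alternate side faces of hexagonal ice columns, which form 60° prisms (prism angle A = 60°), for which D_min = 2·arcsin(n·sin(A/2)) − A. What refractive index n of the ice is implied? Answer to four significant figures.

1.305

Rearranging: n = sin((D_min + A)/2) / sin(A/2).
(D_min + A)/2 = (21.49° + 60°)/2 = 40.745°.
n = sin 40.745° / sin 30° = 0.6527 / 0.5000 = 1.3054.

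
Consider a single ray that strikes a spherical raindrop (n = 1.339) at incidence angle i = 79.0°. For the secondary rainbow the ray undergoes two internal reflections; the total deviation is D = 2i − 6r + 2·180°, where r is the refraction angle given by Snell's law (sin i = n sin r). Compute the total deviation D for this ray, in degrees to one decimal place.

sin r = sin 79.0° / 1.339 = 0.9816/1.339 = 0.7331; r = 47.15°.
D = 2·79.0° − 6·47.15° + 2·180° = 158.00° − 282.88° + 360° = 235.12°.

235.1°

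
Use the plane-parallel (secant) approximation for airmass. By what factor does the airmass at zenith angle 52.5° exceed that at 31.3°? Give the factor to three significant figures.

1.40

X(52.5°)/X(31.3°) = sec 52.5° / sec 31.3° = cos 31.3° / cos 52.5° = 0.8545/0.6088 = 1.4036.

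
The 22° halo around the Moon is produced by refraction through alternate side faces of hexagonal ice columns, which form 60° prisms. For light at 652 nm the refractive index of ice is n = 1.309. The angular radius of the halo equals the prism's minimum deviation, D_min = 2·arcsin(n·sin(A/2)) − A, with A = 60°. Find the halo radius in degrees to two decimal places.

n·sin(A/2) = 1.309 × sin 30° = 1.309 × 0.5000 = 0.6545.
D_min = 2·arcsin(0.6545) − 60° = 2 × 40.882° − 60° = 21.763°.

21.76°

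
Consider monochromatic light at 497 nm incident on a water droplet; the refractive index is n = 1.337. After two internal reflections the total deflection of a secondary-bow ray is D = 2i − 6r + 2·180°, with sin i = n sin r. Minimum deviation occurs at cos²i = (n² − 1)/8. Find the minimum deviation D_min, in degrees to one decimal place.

cos²i = (1.78757 − 1)/8 = 0.09845; i = arccos(0.31376) = 71.714°.
sin r = sin 71.714°/1.337 = 0.71017; r = 45.249°.
D_min = 2·71.714° − 6·45.249° + 360° = 231.934°.

231.9°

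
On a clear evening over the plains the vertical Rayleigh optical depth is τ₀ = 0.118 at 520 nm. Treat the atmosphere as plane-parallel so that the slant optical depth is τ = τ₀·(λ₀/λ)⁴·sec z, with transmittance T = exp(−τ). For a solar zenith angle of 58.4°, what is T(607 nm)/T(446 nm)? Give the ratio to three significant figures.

1.34

Airmass: sec 58.4° = 1.9084.
τ(607 nm) = 0.118 × (520/607)⁴ × 1.9084 = 0.118 × 0.5386 × 1.9084 = 0.1213.
τ(446 nm) = 0.118 × (520/446)⁴ × 1.9084 = 0.118 × 1.8479 × 1.9084 = 0.4161.
T(607)/T(446) = exp(τ_B − τ_A) = exp(0.2948) = 1.3429.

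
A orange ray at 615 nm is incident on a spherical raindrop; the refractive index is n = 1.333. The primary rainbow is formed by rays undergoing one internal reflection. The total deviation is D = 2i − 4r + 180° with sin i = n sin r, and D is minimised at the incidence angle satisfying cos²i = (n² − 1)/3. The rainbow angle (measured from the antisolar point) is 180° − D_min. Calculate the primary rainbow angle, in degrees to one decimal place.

cos²i = (1.77689 − 1)/3 = 0.25896; i = arccos(0.50888) = 59.410°.
sin r = sin 59.410°/1.333 = 0.64579; r = 40.225°.
D_min = 2·59.410° − 4·40.225° + 180° = 137.922°.
Rainbow angle = 180° − D_min = 42.078°.

42.1°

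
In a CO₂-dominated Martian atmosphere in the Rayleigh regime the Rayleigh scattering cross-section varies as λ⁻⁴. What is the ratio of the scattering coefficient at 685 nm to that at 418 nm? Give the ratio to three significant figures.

Rayleigh scattering ∝ λ⁻⁴, so the ratio of coefficients is the inverse fourth power of the wavelength ratio.
σ(685)/σ(418) = (418/685)⁴ = (0.6102)⁴ = 0.1387.

0.139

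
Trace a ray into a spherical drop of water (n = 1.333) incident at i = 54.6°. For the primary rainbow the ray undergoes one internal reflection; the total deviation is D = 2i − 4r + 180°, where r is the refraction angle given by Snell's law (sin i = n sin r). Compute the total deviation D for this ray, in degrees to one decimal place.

sin r = sin 54.6° / 1.333 = 0.8151/1.333 = 0.6115; r = 37.70°.
D = 2·54.6° − 4·37.70° + 180° = 109.20° − 150.79° + 180° = 138.41°.

138.4°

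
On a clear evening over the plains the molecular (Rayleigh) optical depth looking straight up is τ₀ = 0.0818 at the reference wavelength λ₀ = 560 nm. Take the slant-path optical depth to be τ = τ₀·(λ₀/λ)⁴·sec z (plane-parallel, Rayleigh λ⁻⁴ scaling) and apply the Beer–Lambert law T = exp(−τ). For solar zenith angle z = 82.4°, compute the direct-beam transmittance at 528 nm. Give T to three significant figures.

sec 82.4° = 7.5611.
τ = 0.0818 × (560/528)⁴ × 7.5611 = 0.0818 × 1.2654 × 7.5611 = 0.7826.
T = exp(−0.7826) = 0.4572.

0.457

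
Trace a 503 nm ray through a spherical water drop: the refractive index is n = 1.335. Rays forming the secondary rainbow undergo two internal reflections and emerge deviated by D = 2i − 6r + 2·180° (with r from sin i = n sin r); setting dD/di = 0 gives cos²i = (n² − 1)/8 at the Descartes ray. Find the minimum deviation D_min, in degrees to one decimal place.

cos²i = (1.78222 − 1)/8 = 0.09778; i = arccos(0.31269) = 71.778°.
sin r = sin 71.778°/1.335 = 0.71150; r = 45.357°.
D_min = 2·71.778° − 6·45.357° + 360° = 231.414°.

231.4°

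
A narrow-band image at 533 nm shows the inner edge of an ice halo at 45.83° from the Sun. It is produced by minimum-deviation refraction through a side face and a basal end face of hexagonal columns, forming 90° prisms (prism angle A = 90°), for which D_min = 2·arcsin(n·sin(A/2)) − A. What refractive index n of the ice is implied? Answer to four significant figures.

Rearranging: n = sin((D_min + A)/2) / sin(A/2).
(D_min + A)/2 = (45.83° + 90°)/2 = 67.915°.
n = sin 67.915° / sin 45° = 0.9266 / 0.7071 = 1.3104.

1.310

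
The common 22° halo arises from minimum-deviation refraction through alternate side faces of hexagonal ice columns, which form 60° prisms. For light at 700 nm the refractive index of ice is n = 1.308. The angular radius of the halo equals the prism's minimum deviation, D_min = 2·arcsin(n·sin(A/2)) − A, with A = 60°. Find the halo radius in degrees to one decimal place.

n·sin(A/2) = 1.308 × sin 30° = 1.308 × 0.5000 = 0.6540.
D_min = 2·arcsin(0.6540) − 60° = 2 × 40.844° − 60° = 21.688°.

21.7°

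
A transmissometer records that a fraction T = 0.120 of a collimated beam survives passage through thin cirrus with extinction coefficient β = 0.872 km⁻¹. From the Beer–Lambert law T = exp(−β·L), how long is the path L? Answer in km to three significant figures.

2.43 km

Beer–Lambert: T = exp(−βL) ⇒ L = −ln(T)/β = −ln(0.120)/0.872 = 2.1203/0.872 = 2.431 km.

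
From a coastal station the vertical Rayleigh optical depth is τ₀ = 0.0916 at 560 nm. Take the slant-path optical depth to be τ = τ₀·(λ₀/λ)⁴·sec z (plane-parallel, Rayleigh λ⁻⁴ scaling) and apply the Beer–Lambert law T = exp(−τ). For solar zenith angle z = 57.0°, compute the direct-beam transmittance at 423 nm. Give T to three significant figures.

sec 57.0° = 1.8361.
τ = 0.0916 × (560/423)⁴ × 1.8361 = 0.0916 × 3.0718 × 1.8361 = 0.5166.
T = exp(−0.5166) = 0.5965.

0.597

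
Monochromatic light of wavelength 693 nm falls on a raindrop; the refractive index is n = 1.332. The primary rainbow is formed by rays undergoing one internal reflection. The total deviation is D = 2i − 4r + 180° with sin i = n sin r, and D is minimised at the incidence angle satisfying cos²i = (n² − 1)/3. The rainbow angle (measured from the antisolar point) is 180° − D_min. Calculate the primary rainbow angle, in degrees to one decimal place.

cos²i = (1.77422 − 1)/3 = 0.25807; i = arccos(0.50801) = 59.469°.
sin r = sin 59.469°/1.332 = 0.64666; r = 40.290°.
D_min = 2·59.469° − 4·40.290° + 180° = 137.776°.
Rainbow angle = 180° − D_min = 42.224°.

42.2°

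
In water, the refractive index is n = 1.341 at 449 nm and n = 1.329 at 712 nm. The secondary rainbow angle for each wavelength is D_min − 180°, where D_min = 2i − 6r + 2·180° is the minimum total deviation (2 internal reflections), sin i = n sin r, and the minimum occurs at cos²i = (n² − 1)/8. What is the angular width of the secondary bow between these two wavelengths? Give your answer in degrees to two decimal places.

3.13°

At 449 nm (n = 1.341): cos²i = 0.09979 → i = 71.586°, r = 45.034°, D_min = 232.966°, rainbow angle = 52.966°.
At 712 nm (n = 1.329): cos²i = 0.09578 → i = 71.972°, r = 45.685°, D_min = 229.837°, rainbow angle = 49.837°.
Angular width = |52.966° − 49.837°| = 3.129°.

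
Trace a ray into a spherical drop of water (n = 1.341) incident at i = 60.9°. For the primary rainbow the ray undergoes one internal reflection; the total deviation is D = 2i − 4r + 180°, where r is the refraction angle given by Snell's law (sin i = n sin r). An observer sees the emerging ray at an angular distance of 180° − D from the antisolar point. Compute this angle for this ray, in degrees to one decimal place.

sin r = sin 60.9° / 1.341 = 0.8738/1.341 = 0.6516; r = 40.66°.
D = 2·60.9° − 4·40.66° + 180° = 121.80° − 162.64° + 180° = 139.16°.
Angle from antisolar point = 180° − D = 40.84°.

40.8°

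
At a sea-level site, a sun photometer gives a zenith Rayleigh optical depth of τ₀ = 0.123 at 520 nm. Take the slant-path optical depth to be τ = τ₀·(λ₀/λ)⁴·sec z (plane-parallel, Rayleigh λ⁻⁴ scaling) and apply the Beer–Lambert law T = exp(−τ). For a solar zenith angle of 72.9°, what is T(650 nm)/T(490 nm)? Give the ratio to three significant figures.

1.43

Airmass: sec 72.9° = 3.4009.
τ(650 nm) = 0.123 × (520/650)⁴ × 3.4009 = 0.123 × 0.4096 × 3.4009 = 0.1713.
τ(490 nm) = 0.123 × (520/490)⁴ × 3.4009 = 0.123 × 1.2683 × 3.4009 = 0.5306.
T(650)/T(490) = exp(τ_B − τ_A) = exp(0.3592) = 1.4322.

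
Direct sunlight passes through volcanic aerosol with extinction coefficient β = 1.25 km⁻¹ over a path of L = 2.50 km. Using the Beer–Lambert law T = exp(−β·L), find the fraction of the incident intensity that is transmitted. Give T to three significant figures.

τ = β·L = 1.25 × 2.50 = 3.1250.
T = exp(−3.1250) = 0.0439.

0.0439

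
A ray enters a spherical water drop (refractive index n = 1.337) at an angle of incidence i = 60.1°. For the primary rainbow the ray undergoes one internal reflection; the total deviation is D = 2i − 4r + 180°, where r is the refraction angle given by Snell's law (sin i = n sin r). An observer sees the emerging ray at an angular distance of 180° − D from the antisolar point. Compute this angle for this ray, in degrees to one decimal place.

sin r = sin 60.1° / 1.337 = 0.8669/1.337 = 0.6484; r = 40.42°.
D = 2·60.1° − 4·40.42° + 180° = 120.20° − 161.68° + 180° = 138.52°.
Angle from antisolar point = 180° − D = 41.48°.

41.5°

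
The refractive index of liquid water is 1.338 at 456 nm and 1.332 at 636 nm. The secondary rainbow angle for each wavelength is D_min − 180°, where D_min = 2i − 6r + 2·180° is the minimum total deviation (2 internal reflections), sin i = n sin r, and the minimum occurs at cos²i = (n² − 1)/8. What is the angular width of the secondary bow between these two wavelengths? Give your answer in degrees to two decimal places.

1.56°

At 456 nm (n = 1.338): cos²i = 0.09878 → i = 71.682°, r = 45.195°, D_min = 232.193°, rainbow angle = 52.193°.
At 636 nm (n = 1.332): cos²i = 0.09678 → i = 71.875°, r = 45.520°, D_min = 230.628°, rainbow angle = 50.628°.
Angular width = |52.193° − 50.628°| = 1.564°.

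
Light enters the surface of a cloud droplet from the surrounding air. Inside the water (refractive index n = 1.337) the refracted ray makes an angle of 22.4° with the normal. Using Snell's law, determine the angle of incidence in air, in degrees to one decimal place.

Snell: sin θ_i = n · sin θ_r = 1.337 × sin 22.4° = 1.337 × 0.3811 = 0.5095.
θ_i = arcsin(0.5095) = 30.63°.

30.6°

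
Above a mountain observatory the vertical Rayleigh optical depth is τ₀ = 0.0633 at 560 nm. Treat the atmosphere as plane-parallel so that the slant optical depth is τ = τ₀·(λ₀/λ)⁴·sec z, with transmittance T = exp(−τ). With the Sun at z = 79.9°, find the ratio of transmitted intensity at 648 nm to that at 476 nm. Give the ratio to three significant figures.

1.63

Airmass: sec 79.9° = 5.7023.
τ(648 nm) = 0.0633 × (560/648)⁴ × 5.7023 = 0.0633 × 0.5578 × 5.7023 = 0.2013.
τ(476 nm) = 0.0633 × (560/476)⁴ × 5.7023 = 0.0633 × 1.9157 × 5.7023 = 0.6915.
T(648)/T(476) = exp(τ_B − τ_A) = exp(0.4902) = 1.6326.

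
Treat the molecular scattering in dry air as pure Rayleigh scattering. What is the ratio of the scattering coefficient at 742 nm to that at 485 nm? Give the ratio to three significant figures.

0.183

Rayleigh scattering ∝ λ⁻⁴, so the ratio of coefficients is the inverse fourth power of the wavelength ratio.
σ(742)/σ(485) = (485/742)⁴ = (0.6536)⁴ = 0.1825.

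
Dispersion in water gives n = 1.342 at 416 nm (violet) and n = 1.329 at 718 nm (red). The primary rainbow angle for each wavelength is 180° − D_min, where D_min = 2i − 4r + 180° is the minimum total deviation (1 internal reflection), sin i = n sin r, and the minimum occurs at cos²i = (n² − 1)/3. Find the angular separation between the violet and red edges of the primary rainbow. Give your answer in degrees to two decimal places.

At 416 nm (n = 1.342): cos²i = 0.26699 → i = 58.888°, r = 39.641°, D_min = 139.213°, rainbow angle = 40.787°.
At 718 nm (n = 1.329): cos²i = 0.25541 → i = 59.643°, r = 40.487°, D_min = 137.337°, rainbow angle = 42.663°.
Angular width = |40.787° − 42.663°| = 1.876°.

1.88°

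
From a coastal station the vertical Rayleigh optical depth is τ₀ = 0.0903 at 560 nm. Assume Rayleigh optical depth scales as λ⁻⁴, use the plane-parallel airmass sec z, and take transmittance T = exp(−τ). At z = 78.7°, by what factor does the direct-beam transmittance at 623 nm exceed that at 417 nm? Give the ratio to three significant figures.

Airmass: sec 78.7° = 5.1034.
τ(623 nm) = 0.0903 × (560/623)⁴ × 5.1034 = 0.0903 × 0.6528 × 5.1034 = 0.3009.
τ(417 nm) = 0.0903 × (560/417)⁴ × 5.1034 = 0.0903 × 3.2524 × 5.1034 = 1.4989.
T(623)/T(417) = exp(τ_B − τ_A) = exp(1.1980) = 3.3135.

3.31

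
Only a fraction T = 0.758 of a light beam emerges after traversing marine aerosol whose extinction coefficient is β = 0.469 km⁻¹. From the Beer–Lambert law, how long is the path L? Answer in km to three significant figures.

Beer–Lambert: T = exp(−βL) ⇒ L = −ln(T)/β = −ln(0.758)/0.469 = 0.2771/0.469 = 0.5908 km.

0.591 km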